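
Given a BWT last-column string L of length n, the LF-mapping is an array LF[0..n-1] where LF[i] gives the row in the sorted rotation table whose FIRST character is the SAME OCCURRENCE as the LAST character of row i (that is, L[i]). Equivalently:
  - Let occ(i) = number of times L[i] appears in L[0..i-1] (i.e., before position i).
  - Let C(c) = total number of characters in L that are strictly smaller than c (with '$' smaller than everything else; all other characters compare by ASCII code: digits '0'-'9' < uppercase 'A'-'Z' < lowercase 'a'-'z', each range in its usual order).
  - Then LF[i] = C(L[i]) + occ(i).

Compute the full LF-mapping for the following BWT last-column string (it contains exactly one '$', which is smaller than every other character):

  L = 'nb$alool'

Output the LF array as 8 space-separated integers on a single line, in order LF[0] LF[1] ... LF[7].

Answer: 5 2 0 1 3 6 7 4

Derivation:
Char counts: '$':1, 'a':1, 'b':1, 'l':2, 'n':1, 'o':2
C (first-col start): C('$')=0, C('a')=1, C('b')=2, C('l')=3, C('n')=5, C('o')=6
L[0]='n': occ=0, LF[0]=C('n')+0=5+0=5
L[1]='b': occ=0, LF[1]=C('b')+0=2+0=2
L[2]='$': occ=0, LF[2]=C('$')+0=0+0=0
L[3]='a': occ=0, LF[3]=C('a')+0=1+0=1
L[4]='l': occ=0, LF[4]=C('l')+0=3+0=3
L[5]='o': occ=0, LF[5]=C('o')+0=6+0=6
L[6]='o': occ=1, LF[6]=C('o')+1=6+1=7
L[7]='l': occ=1, LF[7]=C('l')+1=3+1=4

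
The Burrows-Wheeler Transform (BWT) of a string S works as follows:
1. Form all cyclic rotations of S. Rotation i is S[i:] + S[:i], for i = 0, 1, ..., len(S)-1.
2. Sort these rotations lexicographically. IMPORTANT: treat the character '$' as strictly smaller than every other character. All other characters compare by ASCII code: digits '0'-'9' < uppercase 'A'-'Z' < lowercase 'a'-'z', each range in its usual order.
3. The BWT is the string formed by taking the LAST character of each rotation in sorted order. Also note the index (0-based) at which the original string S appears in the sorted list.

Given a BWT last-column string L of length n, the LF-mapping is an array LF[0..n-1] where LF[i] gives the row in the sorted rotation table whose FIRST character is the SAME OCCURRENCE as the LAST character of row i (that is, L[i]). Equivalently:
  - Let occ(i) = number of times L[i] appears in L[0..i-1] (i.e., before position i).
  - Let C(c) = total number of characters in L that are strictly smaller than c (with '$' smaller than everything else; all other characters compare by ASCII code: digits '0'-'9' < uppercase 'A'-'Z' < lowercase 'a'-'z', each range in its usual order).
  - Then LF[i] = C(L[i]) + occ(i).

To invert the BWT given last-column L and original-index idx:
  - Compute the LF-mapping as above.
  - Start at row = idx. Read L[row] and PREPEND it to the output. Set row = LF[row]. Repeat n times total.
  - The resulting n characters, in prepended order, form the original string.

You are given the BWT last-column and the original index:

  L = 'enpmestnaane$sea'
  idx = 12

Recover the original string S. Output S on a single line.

Answer: panamatennessee$

Derivation:
LF mapping: 4 9 12 8 5 13 15 10 1 2 11 6 0 14 7 3
Walk LF starting at row 12, prepending L[row]:
  step 1: row=12, L[12]='$', prepend. Next row=LF[12]=0
  step 2: row=0, L[0]='e', prepend. Next row=LF[0]=4
  step 3: row=4, L[4]='e', prepend. Next row=LF[4]=5
  step 4: row=5, L[5]='s', prepend. Next row=LF[5]=13
  step 5: row=13, L[13]='s', prepend. Next row=LF[13]=14
  step 6: row=14, L[14]='e', prepend. Next row=LF[14]=7
  step 7: row=7, L[7]='n', prepend. Next row=LF[7]=10
  step 8: row=10, L[10]='n', prepend. Next row=LF[10]=11
  step 9: row=11, L[11]='e', prepend. Next row=LF[11]=6
  step 10: row=6, L[6]='t', prepend. Next row=LF[6]=15
  step 11: row=15, L[15]='a', prepend. Next row=LF[15]=3
  step 12: row=3, L[3]='m', prepend. Next row=LF[3]=8
  step 13: row=8, L[8]='a', prepend. Next row=LF[8]=1
  step 14: row=1, L[1]='n', prepend. Next row=LF[1]=9
  step 15: row=9, L[9]='a', prepend. Next row=LF[9]=2
  step 16: row=2, L[2]='p', prepend. Next row=LF[2]=12
Reversed output: panamatennessee$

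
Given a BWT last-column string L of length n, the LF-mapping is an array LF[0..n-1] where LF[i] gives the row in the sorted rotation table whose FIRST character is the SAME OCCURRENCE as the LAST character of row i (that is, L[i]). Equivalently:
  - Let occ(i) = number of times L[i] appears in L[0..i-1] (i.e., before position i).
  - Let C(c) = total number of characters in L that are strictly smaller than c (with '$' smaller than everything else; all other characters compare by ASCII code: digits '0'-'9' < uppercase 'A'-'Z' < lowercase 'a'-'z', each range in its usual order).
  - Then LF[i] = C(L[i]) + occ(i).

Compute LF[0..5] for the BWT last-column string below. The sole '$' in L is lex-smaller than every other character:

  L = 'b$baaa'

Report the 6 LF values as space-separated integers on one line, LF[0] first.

Char counts: '$':1, 'a':3, 'b':2
C (first-col start): C('$')=0, C('a')=1, C('b')=4
L[0]='b': occ=0, LF[0]=C('b')+0=4+0=4
L[1]='$': occ=0, LF[1]=C('$')+0=0+0=0
L[2]='b': occ=1, LF[2]=C('b')+1=4+1=5
L[3]='a': occ=0, LF[3]=C('a')+0=1+0=1
L[4]='a': occ=1, LF[4]=C('a')+1=1+1=2
L[5]='a': occ=2, LF[5]=C('a')+2=1+2=3

Answer: 4 0 5 1 2 3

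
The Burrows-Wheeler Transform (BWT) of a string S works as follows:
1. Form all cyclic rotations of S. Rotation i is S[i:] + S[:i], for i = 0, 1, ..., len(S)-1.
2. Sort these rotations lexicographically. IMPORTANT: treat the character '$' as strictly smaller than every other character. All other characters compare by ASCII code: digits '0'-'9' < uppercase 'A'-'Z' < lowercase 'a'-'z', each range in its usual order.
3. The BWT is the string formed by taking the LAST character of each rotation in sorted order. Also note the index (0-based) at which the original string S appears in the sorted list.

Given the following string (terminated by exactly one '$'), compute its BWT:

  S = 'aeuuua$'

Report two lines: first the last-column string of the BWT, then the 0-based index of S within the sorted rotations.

Answer: au$auue
2

Derivation:
All 7 rotations (rotation i = S[i:]+S[:i]):
  rot[0] = aeuuua$
  rot[1] = euuua$a
  rot[2] = uuua$ae
  rot[3] = uua$aeu
  rot[4] = ua$aeuu
  rot[5] = a$aeuuu
  rot[6] = $aeuuua
Sorted (with $ < everything):
  sorted[0] = $aeuuua  (last char: 'a')
  sorted[1] = a$aeuuu  (last char: 'u')
  sorted[2] = aeuuua$  (last char: '$')
  sorted[3] = euuua$a  (last char: 'a')
  sorted[4] = ua$aeuu  (last char: 'u')
  sorted[5] = uua$aeu  (last char: 'u')
  sorted[6] = uuua$ae  (last char: 'e')
Last column: au$auue
Original string S is at sorted index 2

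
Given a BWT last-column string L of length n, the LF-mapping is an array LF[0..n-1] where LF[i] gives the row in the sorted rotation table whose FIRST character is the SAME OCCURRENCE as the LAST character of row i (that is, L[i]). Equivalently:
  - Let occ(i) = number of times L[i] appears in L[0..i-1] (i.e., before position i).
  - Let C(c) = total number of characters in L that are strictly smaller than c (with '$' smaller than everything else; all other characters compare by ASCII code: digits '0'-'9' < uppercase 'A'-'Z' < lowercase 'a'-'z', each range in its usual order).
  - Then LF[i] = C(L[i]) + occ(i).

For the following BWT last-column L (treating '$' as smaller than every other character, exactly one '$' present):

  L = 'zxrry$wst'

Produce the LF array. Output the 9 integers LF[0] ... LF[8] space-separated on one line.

Char counts: '$':1, 'r':2, 's':1, 't':1, 'w':1, 'x':1, 'y':1, 'z':1
C (first-col start): C('$')=0, C('r')=1, C('s')=3, C('t')=4, C('w')=5, C('x')=6, C('y')=7, C('z')=8
L[0]='z': occ=0, LF[0]=C('z')+0=8+0=8
L[1]='x': occ=0, LF[1]=C('x')+0=6+0=6
L[2]='r': occ=0, LF[2]=C('r')+0=1+0=1
L[3]='r': occ=1, LF[3]=C('r')+1=1+1=2
L[4]='y': occ=0, LF[4]=C('y')+0=7+0=7
L[5]='$': occ=0, LF[5]=C('$')+0=0+0=0
L[6]='w': occ=0, LF[6]=C('w')+0=5+0=5
L[7]='s': occ=0, LF[7]=C('s')+0=3+0=3
L[8]='t': occ=0, LF[8]=C('t')+0=4+0=4

Answer: 8 6 1 2 7 0 5 3 4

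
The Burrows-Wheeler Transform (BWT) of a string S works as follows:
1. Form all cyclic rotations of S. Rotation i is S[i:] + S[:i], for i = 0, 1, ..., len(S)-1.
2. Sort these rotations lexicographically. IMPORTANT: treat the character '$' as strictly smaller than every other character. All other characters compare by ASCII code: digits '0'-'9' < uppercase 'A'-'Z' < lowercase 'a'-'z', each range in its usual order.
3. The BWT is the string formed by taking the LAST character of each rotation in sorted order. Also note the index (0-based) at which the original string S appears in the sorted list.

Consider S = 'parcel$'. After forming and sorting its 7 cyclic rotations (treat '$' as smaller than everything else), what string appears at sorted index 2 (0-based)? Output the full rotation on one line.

Answer: cel$par

Derivation:
All 7 rotations (rotation i = S[i:]+S[:i]):
  rot[0] = parcel$
  rot[1] = arcel$p
  rot[2] = rcel$pa
  rot[3] = cel$par
  rot[4] = el$parc
  rot[5] = l$parce
  rot[6] = $parcel
Sorted (with $ < everything):
  sorted[0] = $parcel
  sorted[1] = arcel$p
  sorted[2] = cel$par
  sorted[3] = el$parc
  sorted[4] = l$parce
  sorted[5] = parcel$
  sorted[6] = rcel$pa
sorted[2] = cel$par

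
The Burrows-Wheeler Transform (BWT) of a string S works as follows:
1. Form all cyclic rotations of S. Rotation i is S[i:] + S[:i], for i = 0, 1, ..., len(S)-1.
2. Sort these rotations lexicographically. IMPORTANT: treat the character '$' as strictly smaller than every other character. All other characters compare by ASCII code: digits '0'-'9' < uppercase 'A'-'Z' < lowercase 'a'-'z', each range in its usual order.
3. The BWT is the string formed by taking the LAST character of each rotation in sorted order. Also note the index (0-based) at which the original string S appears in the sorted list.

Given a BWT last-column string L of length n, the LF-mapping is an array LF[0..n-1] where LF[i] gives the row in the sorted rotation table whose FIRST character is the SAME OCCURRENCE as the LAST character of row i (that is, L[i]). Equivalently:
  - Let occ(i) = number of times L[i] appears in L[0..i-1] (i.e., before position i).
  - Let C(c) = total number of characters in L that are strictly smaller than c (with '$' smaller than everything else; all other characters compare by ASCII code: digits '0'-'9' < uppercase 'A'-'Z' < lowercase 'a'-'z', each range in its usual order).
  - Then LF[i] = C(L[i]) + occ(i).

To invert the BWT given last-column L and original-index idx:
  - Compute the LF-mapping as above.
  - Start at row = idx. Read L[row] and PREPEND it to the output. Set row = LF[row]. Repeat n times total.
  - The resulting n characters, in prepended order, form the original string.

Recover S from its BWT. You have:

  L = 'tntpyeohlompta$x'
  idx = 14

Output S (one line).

LF mapping: 11 6 12 9 15 2 7 3 4 8 5 10 13 1 0 14
Walk LF starting at row 14, prepending L[row]:
  step 1: row=14, L[14]='$', prepend. Next row=LF[14]=0
  step 2: row=0, L[0]='t', prepend. Next row=LF[0]=11
  step 3: row=11, L[11]='p', prepend. Next row=LF[11]=10
  step 4: row=10, L[10]='m', prepend. Next row=LF[10]=5
  step 5: row=5, L[5]='e', prepend. Next row=LF[5]=2
  step 6: row=2, L[2]='t', prepend. Next row=LF[2]=12
  step 7: row=12, L[12]='t', prepend. Next row=LF[12]=13
  step 8: row=13, L[13]='a', prepend. Next row=LF[13]=1
  step 9: row=1, L[1]='n', prepend. Next row=LF[1]=6
  step 10: row=6, L[6]='o', prepend. Next row=LF[6]=7
  step 11: row=7, L[7]='h', prepend. Next row=LF[7]=3
  step 12: row=3, L[3]='p', prepend. Next row=LF[3]=9
  step 13: row=9, L[9]='o', prepend. Next row=LF[9]=8
  step 14: row=8, L[8]='l', prepend. Next row=LF[8]=4
  step 15: row=4, L[4]='y', prepend. Next row=LF[4]=15
  step 16: row=15, L[15]='x', prepend. Next row=LF[15]=14
Reversed output: xylophonattempt$

Answer: xylophonattempt$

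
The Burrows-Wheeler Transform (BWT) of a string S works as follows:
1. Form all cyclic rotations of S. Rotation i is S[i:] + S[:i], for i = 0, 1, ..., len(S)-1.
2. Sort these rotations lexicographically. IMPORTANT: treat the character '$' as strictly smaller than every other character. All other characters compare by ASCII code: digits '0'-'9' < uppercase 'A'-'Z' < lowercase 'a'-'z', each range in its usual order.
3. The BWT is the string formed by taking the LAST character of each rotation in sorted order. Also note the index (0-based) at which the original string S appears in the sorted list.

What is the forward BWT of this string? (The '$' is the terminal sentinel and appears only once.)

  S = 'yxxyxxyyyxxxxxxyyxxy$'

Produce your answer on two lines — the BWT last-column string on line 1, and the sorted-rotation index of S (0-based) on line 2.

Answer: yyxxxyyxyxxxxxyy$xyxx
16

Derivation:
All 21 rotations (rotation i = S[i:]+S[:i]):
  rot[0] = yxxyxxyyyxxxxxxyyxxy$
  rot[1] = xxyxxyyyxxxxxxyyxxy$y
  rot[2] = xyxxyyyxxxxxxyyxxy$yx
  rot[3] = yxxyyyxxxxxxyyxxy$yxx
  rot[4] = xxyyyxxxxxxyyxxy$yxxy
  rot[5] = xyyyxxxxxxyyxxy$yxxyx
  rot[6] = yyyxxxxxxyyxxy$yxxyxx
  rot[7] = yyxxxxxxyyxxy$yxxyxxy
  rot[8] = yxxxxxxyyxxy$yxxyxxyy
  rot[9] = xxxxxxyyxxy$yxxyxxyyy
  rot[10] = xxxxxyyxxy$yxxyxxyyyx
  rot[11] = xxxxyyxxy$yxxyxxyyyxx
  rot[12] = xxxyyxxy$yxxyxxyyyxxx
  rot[13] = xxyyxxy$yxxyxxyyyxxxx
  rot[14] = xyyxxy$yxxyxxyyyxxxxx
  rot[15] = yyxxy$yxxyxxyyyxxxxxx
  rot[16] = yxxy$yxxyxxyyyxxxxxxy
  rot[17] = xxy$yxxyxxyyyxxxxxxyy
  rot[18] = xy$yxxyxxyyyxxxxxxyyx
  rot[19] = y$yxxyxxyyyxxxxxxyyxx
  rot[20] = $yxxyxxyyyxxxxxxyyxxy
Sorted (with $ < everything):
  sorted[0] = $yxxyxxyyyxxxxxxyyxxy  (last char: 'y')
  sorted[1] = xxxxxxyyxxy$yxxyxxyyy  (last char: 'y')
  sorted[2] = xxxxxyyxxy$yxxyxxyyyx  (last char: 'x')
  sorted[3] = xxxxyyxxy$yxxyxxyyyxx  (last char: 'x')
  sorted[4] = xxxyyxxy$yxxyxxyyyxxx  (last char: 'x')
  sorted[5] = xxy$yxxyxxyyyxxxxxxyy  (last char: 'y')
  sorted[6] = xxyxxyyyxxxxxxyyxxy$y  (last char: 'y')
  sorted[7] = xxyyxxy$yxxyxxyyyxxxx  (last char: 'x')
  sorted[8] = xxyyyxxxxxxyyxxy$yxxy  (last char: 'y')
  sorted[9] = xy$yxxyxxyyyxxxxxxyyx  (last char: 'x')
  sorted[10] = xyxxyyyxxxxxxyyxxy$yx  (last char: 'x')
  sorted[11] = xyyxxy$yxxyxxyyyxxxxx  (last char: 'x')
  sorted[12] = xyyyxxxxxxyyxxy$yxxyx  (last char: 'x')
  sorted[13] = y$yxxyxxyyyxxxxxxyyxx  (last char: 'x')
  sorted[14] = yxxxxxxyyxxy$yxxyxxyy  (last char: 'y')
  sorted[15] = yxxy$yxxyxxyyyxxxxxxy  (last char: 'y')
  sorted[16] = yxxyxxyyyxxxxxxyyxxy$  (last char: '$')
  sorted[17] = yxxyyyxxxxxxyyxxy$yxx  (last char: 'x')
  sorted[18] = yyxxxxxxyyxxy$yxxyxxy  (last char: 'y')
  sorted[19] = yyxxy$yxxyxxyyyxxxxxx  (last char: 'x')
  sorted[20] = yyyxxxxxxyyxxy$yxxyxx  (last char: 'x')
Last column: yyxxxyyxyxxxxxyy$xyxx
Original string S is at sorted index 16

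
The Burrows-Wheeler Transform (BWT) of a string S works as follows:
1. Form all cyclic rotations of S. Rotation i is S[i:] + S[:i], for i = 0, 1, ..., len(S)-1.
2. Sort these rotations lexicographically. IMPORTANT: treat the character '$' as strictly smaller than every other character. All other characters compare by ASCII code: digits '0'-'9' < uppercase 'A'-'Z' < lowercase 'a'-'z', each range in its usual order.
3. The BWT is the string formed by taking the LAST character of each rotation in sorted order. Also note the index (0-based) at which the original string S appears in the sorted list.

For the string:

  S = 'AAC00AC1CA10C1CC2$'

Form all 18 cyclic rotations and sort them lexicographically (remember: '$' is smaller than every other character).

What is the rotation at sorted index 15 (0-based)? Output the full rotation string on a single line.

All 18 rotations (rotation i = S[i:]+S[:i]):
  rot[0] = AAC00AC1CA10C1CC2$
  rot[1] = AC00AC1CA10C1CC2$A
  rot[2] = C00AC1CA10C1CC2$AA
  rot[3] = 00AC1CA10C1CC2$AAC
  rot[4] = 0AC1CA10C1CC2$AAC0
  rot[5] = AC1CA10C1CC2$AAC00
  rot[6] = C1CA10C1CC2$AAC00A
  rot[7] = 1CA10C1CC2$AAC00AC
  rot[8] = CA10C1CC2$AAC00AC1
  rot[9] = A10C1CC2$AAC00AC1C
  rot[10] = 10C1CC2$AAC00AC1CA
  rot[11] = 0C1CC2$AAC00AC1CA1
  rot[12] = C1CC2$AAC00AC1CA10
  rot[13] = 1CC2$AAC00AC1CA10C
  rot[14] = CC2$AAC00AC1CA10C1
  rot[15] = C2$AAC00AC1CA10C1C
  rot[16] = 2$AAC00AC1CA10C1CC
  rot[17] = $AAC00AC1CA10C1CC2
Sorted (with $ < everything):
  sorted[0] = $AAC00AC1CA10C1CC2
  sorted[1] = 00AC1CA10C1CC2$AAC
  sorted[2] = 0AC1CA10C1CC2$AAC0
  sorted[3] = 0C1CC2$AAC00AC1CA1
  sorted[4] = 10C1CC2$AAC00AC1CA
  sorted[5] = 1CA10C1CC2$AAC00AC
  sorted[6] = 1CC2$AAC00AC1CA10C
  sorted[7] = 2$AAC00AC1CA10C1CC
  sorted[8] = A10C1CC2$AAC00AC1C
  sorted[9] = AAC00AC1CA10C1CC2$
  sorted[10] = AC00AC1CA10C1CC2$A
  sorted[11] = AC1CA10C1CC2$AAC00
  sorted[12] = C00AC1CA10C1CC2$AA
  sorted[13] = C1CA10C1CC2$AAC00A
  sorted[14] = C1CC2$AAC00AC1CA10
  sorted[15] = C2$AAC00AC1CA10C1C
  sorted[16] = CA10C1CC2$AAC00AC1
  sorted[17] = CC2$AAC00AC1CA10C1
sorted[15] = C2$AAC00AC1CA10C1C

Answer: C2$AAC00AC1CA10C1C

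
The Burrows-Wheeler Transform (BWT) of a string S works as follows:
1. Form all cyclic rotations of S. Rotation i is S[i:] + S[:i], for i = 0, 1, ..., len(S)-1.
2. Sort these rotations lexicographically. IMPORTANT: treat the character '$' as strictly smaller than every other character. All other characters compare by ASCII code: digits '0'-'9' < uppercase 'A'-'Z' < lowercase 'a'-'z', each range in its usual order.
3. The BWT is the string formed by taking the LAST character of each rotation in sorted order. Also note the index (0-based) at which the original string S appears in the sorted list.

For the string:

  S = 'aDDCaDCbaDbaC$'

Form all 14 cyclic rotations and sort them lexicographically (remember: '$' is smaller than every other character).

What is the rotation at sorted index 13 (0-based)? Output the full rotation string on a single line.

Answer: baDbaC$aDDCaDC

Derivation:
All 14 rotations (rotation i = S[i:]+S[:i]):
  rot[0] = aDDCaDCbaDbaC$
  rot[1] = DDCaDCbaDbaC$a
  rot[2] = DCaDCbaDbaC$aD
  rot[3] = CaDCbaDbaC$aDD
  rot[4] = aDCbaDbaC$aDDC
  rot[5] = DCbaDbaC$aDDCa
  rot[6] = CbaDbaC$aDDCaD
  rot[7] = baDbaC$aDDCaDC
  rot[8] = aDbaC$aDDCaDCb
  rot[9] = DbaC$aDDCaDCba
  rot[10] = baC$aDDCaDCbaD
  rot[11] = aC$aDDCaDCbaDb
  rot[12] = C$aDDCaDCbaDba
  rot[13] = $aDDCaDCbaDbaC
Sorted (with $ < everything):
  sorted[0] = $aDDCaDCbaDbaC
  sorted[1] = C$aDDCaDCbaDba
  sorted[2] = CaDCbaDbaC$aDD
  sorted[3] = CbaDbaC$aDDCaD
  sorted[4] = DCaDCbaDbaC$aD
  sorted[5] = DCbaDbaC$aDDCa
  sorted[6] = DDCaDCbaDbaC$a
  sorted[7] = DbaC$aDDCaDCba
  sorted[8] = aC$aDDCaDCbaDb
  sorted[9] = aDCbaDbaC$aDDC
  sorted[10] = aDDCaDCbaDbaC$
  sorted[11] = aDbaC$aDDCaDCb
  sorted[12] = baC$aDDCaDCbaD
  sorted[13] = baDbaC$aDDCaDC
sorted[13] = baDbaC$aDDCaDC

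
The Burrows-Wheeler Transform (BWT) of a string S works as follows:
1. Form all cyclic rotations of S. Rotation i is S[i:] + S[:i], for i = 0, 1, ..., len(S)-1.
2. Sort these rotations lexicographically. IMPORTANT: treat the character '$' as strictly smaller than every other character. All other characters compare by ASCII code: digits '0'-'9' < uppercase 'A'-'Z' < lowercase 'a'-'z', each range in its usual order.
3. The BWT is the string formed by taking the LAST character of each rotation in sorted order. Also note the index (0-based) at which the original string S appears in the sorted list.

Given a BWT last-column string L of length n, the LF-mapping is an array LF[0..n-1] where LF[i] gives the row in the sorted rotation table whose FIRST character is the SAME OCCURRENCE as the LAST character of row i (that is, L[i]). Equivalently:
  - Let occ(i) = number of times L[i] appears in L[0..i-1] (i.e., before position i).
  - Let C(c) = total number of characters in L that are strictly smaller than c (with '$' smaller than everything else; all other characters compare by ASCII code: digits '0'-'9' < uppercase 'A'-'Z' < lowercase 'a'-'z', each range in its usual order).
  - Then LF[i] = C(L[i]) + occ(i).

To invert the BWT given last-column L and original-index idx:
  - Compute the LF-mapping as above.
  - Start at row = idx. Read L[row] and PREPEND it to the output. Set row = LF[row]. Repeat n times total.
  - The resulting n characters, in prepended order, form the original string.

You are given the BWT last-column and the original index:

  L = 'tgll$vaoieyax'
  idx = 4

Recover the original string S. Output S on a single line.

Answer: galaxyviolet$

Derivation:
LF mapping: 9 4 6 7 0 10 1 8 5 3 12 2 11
Walk LF starting at row 4, prepending L[row]:
  step 1: row=4, L[4]='$', prepend. Next row=LF[4]=0
  step 2: row=0, L[0]='t', prepend. Next row=LF[0]=9
  step 3: row=9, L[9]='e', prepend. Next row=LF[9]=3
  step 4: row=3, L[3]='l', prepend. Next row=LF[3]=7
  step 5: row=7, L[7]='o', prepend. Next row=LF[7]=8
  step 6: row=8, L[8]='i', prepend. Next row=LF[8]=5
  step 7: row=5, L[5]='v', prepend. Next row=LF[5]=10
  step 8: row=10, L[10]='y', prepend. Next row=LF[10]=12
  step 9: row=12, L[12]='x', prepend. Next row=LF[12]=11
  step 10: row=11, L[11]='a', prepend. Next row=LF[11]=2
  step 11: row=2, L[2]='l', prepend. Next row=LF[2]=6
  step 12: row=6, L[6]='a', prepend. Next row=LF[6]=1
  step 13: row=1, L[1]='g', prepend. Next row=LF[1]=4
Reversed output: galaxyviolet$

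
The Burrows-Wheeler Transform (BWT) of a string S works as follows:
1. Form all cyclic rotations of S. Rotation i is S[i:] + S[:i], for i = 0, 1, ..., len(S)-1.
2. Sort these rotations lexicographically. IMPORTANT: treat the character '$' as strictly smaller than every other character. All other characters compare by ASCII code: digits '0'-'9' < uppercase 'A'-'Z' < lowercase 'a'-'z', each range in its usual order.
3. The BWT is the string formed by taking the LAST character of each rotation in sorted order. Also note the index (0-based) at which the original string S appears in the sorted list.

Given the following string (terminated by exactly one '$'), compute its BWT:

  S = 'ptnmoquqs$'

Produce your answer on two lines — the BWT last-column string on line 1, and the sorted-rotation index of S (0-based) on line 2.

All 10 rotations (rotation i = S[i:]+S[:i]):
  rot[0] = ptnmoquqs$
  rot[1] = tnmoquqs$p
  rot[2] = nmoquqs$pt
  rot[3] = moquqs$ptn
  rot[4] = oquqs$ptnm
  rot[5] = quqs$ptnmo
  rot[6] = uqs$ptnmoq
  rot[7] = qs$ptnmoqu
  rot[8] = s$ptnmoquq
  rot[9] = $ptnmoquqs
Sorted (with $ < everything):
  sorted[0] = $ptnmoquqs  (last char: 's')
  sorted[1] = moquqs$ptn  (last char: 'n')
  sorted[2] = nmoquqs$pt  (last char: 't')
  sorted[3] = oquqs$ptnm  (last char: 'm')
  sorted[4] = ptnmoquqs$  (last char: '$')
  sorted[5] = qs$ptnmoqu  (last char: 'u')
  sorted[6] = quqs$ptnmo  (last char: 'o')
  sorted[7] = s$ptnmoquq  (last char: 'q')
  sorted[8] = tnmoquqs$p  (last char: 'p')
  sorted[9] = uqs$ptnmoq  (last char: 'q')
Last column: sntm$uoqpq
Original string S is at sorted index 4

Answer: sntm$uoqpq
4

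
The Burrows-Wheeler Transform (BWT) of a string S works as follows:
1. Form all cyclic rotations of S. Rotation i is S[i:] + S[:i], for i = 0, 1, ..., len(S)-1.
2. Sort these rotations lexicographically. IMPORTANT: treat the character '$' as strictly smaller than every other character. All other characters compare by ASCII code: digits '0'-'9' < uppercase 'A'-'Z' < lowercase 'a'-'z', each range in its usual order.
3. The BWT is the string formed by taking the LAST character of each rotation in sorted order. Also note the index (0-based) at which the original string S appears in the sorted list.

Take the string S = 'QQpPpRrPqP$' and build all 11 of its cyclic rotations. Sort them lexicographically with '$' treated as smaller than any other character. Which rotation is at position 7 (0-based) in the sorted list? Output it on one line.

Answer: pPpRrPqP$QQ

Derivation:
All 11 rotations (rotation i = S[i:]+S[:i]):
  rot[0] = QQpPpRrPqP$
  rot[1] = QpPpRrPqP$Q
  rot[2] = pPpRrPqP$QQ
  rot[3] = PpRrPqP$QQp
  rot[4] = pRrPqP$QQpP
  rot[5] = RrPqP$QQpPp
  rot[6] = rPqP$QQpPpR
  rot[7] = PqP$QQpPpRr
  rot[8] = qP$QQpPpRrP
  rot[9] = P$QQpPpRrPq
  rot[10] = $QQpPpRrPqP
Sorted (with $ < everything):
  sorted[0] = $QQpPpRrPqP
  sorted[1] = P$QQpPpRrPq
  sorted[2] = PpRrPqP$QQp
  sorted[3] = PqP$QQpPpRr
  sorted[4] = QQpPpRrPqP$
  sorted[5] = QpPpRrPqP$Q
  sorted[6] = RrPqP$QQpPp
  sorted[7] = pPpRrPqP$QQ
  sorted[8] = pRrPqP$QQpP
  sorted[9] = qP$QQpPpRrP
  sorted[10] = rPqP$QQpPpR
sorted[7] = pPpRrPqP$QQ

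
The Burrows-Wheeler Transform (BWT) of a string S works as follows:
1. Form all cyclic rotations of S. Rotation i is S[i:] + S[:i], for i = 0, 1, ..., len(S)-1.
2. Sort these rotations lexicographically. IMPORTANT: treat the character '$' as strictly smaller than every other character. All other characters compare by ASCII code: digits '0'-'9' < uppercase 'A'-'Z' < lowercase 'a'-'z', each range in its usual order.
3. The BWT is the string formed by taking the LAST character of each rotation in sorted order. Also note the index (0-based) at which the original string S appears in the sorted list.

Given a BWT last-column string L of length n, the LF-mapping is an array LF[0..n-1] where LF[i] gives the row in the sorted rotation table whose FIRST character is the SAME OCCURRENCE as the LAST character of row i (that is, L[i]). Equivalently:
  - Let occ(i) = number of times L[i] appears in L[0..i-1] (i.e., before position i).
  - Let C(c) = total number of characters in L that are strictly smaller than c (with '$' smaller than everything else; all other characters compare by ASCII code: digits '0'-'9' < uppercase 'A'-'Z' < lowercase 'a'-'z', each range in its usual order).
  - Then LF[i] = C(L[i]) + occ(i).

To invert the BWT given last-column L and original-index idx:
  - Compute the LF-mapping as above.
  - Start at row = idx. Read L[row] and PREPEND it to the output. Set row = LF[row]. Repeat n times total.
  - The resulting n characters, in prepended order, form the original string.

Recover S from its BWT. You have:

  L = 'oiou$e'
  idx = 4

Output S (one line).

Answer: oieuo$

Derivation:
LF mapping: 3 2 4 5 0 1
Walk LF starting at row 4, prepending L[row]:
  step 1: row=4, L[4]='$', prepend. Next row=LF[4]=0
  step 2: row=0, L[0]='o', prepend. Next row=LF[0]=3
  step 3: row=3, L[3]='u', prepend. Next row=LF[3]=5
  step 4: row=5, L[5]='e', prepend. Next row=LF[5]=1
  step 5: row=1, L[1]='i', prepend. Next row=LF[1]=2
  step 6: row=2, L[2]='o', prepend. Next row=LF[2]=4
Reversed output: oieuo$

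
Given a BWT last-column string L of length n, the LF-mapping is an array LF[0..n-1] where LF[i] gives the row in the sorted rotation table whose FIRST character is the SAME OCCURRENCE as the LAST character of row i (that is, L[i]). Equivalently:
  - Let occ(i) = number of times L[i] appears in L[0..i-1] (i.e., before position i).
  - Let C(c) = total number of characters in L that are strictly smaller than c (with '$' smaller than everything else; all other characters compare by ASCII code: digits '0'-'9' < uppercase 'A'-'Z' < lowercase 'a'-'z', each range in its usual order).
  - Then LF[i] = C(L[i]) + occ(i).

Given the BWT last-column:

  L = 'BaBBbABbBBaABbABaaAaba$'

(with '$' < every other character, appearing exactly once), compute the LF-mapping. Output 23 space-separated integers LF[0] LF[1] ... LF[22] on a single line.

Answer: 5 13 6 7 19 1 8 20 9 10 14 2 11 21 3 12 15 16 4 17 22 18 0

Derivation:
Char counts: '$':1, 'A':4, 'B':8, 'a':6, 'b':4
C (first-col start): C('$')=0, C('A')=1, C('B')=5, C('a')=13, C('b')=19
L[0]='B': occ=0, LF[0]=C('B')+0=5+0=5
L[1]='a': occ=0, LF[1]=C('a')+0=13+0=13
L[2]='B': occ=1, LF[2]=C('B')+1=5+1=6
L[3]='B': occ=2, LF[3]=C('B')+2=5+2=7
L[4]='b': occ=0, LF[4]=C('b')+0=19+0=19
L[5]='A': occ=0, LF[5]=C('A')+0=1+0=1
L[6]='B': occ=3, LF[6]=C('B')+3=5+3=8
L[7]='b': occ=1, LF[7]=C('b')+1=19+1=20
L[8]='B': occ=4, LF[8]=C('B')+4=5+4=9
L[9]='B': occ=5, LF[9]=C('B')+5=5+5=10
L[10]='a': occ=1, LF[10]=C('a')+1=13+1=14
L[11]='A': occ=1, LF[11]=C('A')+1=1+1=2
L[12]='B': occ=6, LF[12]=C('B')+6=5+6=11
L[13]='b': occ=2, LF[13]=C('b')+2=19+2=21
L[14]='A': occ=2, LF[14]=C('A')+2=1+2=3
L[15]='B': occ=7, LF[15]=C('B')+7=5+7=12
L[16]='a': occ=2, LF[16]=C('a')+2=13+2=15
L[17]='a': occ=3, LF[17]=C('a')+3=13+3=16
L[18]='A': occ=3, LF[18]=C('A')+3=1+3=4
L[19]='a': occ=4, LF[19]=C('a')+4=13+4=17
L[20]='b': occ=3, LF[20]=C('b')+3=19+3=22
L[21]='a': occ=5, LF[21]=C('a')+5=13+5=18
L[22]='$': occ=0, LF[22]=C('$')+0=0+0=0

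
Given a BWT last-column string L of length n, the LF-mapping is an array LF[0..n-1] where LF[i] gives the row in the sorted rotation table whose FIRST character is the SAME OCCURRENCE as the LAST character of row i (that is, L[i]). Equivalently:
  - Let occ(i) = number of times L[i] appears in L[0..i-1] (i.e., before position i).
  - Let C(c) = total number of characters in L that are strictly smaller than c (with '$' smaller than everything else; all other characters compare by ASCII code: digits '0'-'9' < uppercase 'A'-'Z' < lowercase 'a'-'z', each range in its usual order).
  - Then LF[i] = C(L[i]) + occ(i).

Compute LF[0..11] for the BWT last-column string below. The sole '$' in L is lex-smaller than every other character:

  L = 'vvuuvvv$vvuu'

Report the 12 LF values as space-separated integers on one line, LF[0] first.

Answer: 5 6 1 2 7 8 9 0 10 11 3 4

Derivation:
Char counts: '$':1, 'u':4, 'v':7
C (first-col start): C('$')=0, C('u')=1, C('v')=5
L[0]='v': occ=0, LF[0]=C('v')+0=5+0=5
L[1]='v': occ=1, LF[1]=C('v')+1=5+1=6
L[2]='u': occ=0, LF[2]=C('u')+0=1+0=1
L[3]='u': occ=1, LF[3]=C('u')+1=1+1=2
L[4]='v': occ=2, LF[4]=C('v')+2=5+2=7
L[5]='v': occ=3, LF[5]=C('v')+3=5+3=8
L[6]='v': occ=4, LF[6]=C('v')+4=5+4=9
L[7]='$': occ=0, LF[7]=C('$')+0=0+0=0
L[8]='v': occ=5, LF[8]=C('v')+5=5+5=10
L[9]='v': occ=6, LF[9]=C('v')+6=5+6=11
L[10]='u': occ=2, LF[10]=C('u')+2=1+2=3
L[11]='u': occ=3, LF[11]=C('u')+3=1+3=4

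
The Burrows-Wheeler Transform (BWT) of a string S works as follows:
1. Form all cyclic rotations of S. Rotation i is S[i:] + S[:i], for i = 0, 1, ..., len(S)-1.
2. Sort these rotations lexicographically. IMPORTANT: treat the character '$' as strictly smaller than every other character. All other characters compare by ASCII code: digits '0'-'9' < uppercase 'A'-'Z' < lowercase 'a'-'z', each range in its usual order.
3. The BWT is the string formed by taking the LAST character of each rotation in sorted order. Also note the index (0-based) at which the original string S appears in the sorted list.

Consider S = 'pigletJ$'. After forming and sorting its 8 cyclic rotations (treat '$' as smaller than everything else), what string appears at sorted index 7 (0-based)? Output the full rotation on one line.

Answer: tJ$pigle

Derivation:
All 8 rotations (rotation i = S[i:]+S[:i]):
  rot[0] = pigletJ$
  rot[1] = igletJ$p
  rot[2] = gletJ$pi
  rot[3] = letJ$pig
  rot[4] = etJ$pigl
  rot[5] = tJ$pigle
  rot[6] = J$piglet
  rot[7] = $pigletJ
Sorted (with $ < everything):
  sorted[0] = $pigletJ
  sorted[1] = J$piglet
  sorted[2] = etJ$pigl
  sorted[3] = gletJ$pi
  sorted[4] = igletJ$p
  sorted[5] = letJ$pig
  sorted[6] = pigletJ$
  sorted[7] = tJ$pigle
sorted[7] = tJ$pigle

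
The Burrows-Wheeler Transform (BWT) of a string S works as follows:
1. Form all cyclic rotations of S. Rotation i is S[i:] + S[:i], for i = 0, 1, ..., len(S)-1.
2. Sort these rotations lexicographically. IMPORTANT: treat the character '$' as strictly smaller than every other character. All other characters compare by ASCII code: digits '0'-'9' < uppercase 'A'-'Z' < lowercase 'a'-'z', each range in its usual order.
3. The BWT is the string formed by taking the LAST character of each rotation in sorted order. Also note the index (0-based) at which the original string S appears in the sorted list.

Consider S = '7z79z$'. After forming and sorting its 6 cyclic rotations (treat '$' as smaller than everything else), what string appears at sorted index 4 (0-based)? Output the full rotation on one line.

All 6 rotations (rotation i = S[i:]+S[:i]):
  rot[0] = 7z79z$
  rot[1] = z79z$7
  rot[2] = 79z$7z
  rot[3] = 9z$7z7
  rot[4] = z$7z79
  rot[5] = $7z79z
Sorted (with $ < everything):
  sorted[0] = $7z79z
  sorted[1] = 79z$7z
  sorted[2] = 7z79z$
  sorted[3] = 9z$7z7
  sorted[4] = z$7z79
  sorted[5] = z79z$7
sorted[4] = z$7z79

Answer: z$7z79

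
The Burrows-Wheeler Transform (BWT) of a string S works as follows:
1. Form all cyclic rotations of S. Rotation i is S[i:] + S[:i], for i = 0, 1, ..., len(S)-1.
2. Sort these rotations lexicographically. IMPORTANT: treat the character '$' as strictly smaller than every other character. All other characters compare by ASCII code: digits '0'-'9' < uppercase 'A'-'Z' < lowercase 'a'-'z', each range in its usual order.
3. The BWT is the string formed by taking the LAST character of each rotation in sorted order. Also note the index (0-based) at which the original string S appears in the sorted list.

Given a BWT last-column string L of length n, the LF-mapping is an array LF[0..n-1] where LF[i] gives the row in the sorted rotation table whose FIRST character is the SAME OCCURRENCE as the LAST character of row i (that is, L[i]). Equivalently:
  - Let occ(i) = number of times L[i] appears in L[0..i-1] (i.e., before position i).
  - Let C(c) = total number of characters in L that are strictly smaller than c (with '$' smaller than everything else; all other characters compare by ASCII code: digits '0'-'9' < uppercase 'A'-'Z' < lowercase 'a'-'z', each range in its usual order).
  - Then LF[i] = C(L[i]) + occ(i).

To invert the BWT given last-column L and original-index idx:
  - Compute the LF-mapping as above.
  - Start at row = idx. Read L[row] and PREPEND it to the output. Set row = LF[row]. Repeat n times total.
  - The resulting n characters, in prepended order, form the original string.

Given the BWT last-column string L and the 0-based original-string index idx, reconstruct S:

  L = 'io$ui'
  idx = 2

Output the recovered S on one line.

Answer: iuoi$

Derivation:
LF mapping: 1 3 0 4 2
Walk LF starting at row 2, prepending L[row]:
  step 1: row=2, L[2]='$', prepend. Next row=LF[2]=0
  step 2: row=0, L[0]='i', prepend. Next row=LF[0]=1
  step 3: row=1, L[1]='o', prepend. Next row=LF[1]=3
  step 4: row=3, L[3]='u', prepend. Next row=LF[3]=4
  step 5: row=4, L[4]='i', prepend. Next row=LF[4]=2
Reversed output: iuoi$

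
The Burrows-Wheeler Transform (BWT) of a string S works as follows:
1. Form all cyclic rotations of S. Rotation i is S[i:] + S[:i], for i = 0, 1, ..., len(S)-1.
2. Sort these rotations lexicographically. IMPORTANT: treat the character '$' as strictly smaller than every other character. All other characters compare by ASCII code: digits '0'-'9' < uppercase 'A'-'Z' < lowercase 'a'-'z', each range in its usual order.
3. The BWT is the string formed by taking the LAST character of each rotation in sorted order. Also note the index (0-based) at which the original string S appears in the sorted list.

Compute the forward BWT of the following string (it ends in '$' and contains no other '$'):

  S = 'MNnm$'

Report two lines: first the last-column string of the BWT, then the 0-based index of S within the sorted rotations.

Answer: m$MnN
1

Derivation:
All 5 rotations (rotation i = S[i:]+S[:i]):
  rot[0] = MNnm$
  rot[1] = Nnm$M
  rot[2] = nm$MN
  rot[3] = m$MNn
  rot[4] = $MNnm
Sorted (with $ < everything):
  sorted[0] = $MNnm  (last char: 'm')
  sorted[1] = MNnm$  (last char: '$')
  sorted[2] = Nnm$M  (last char: 'M')
  sorted[3] = m$MNn  (last char: 'n')
  sorted[4] = nm$MN  (last char: 'N')
Last column: m$MnN
Original string S is at sorted index 1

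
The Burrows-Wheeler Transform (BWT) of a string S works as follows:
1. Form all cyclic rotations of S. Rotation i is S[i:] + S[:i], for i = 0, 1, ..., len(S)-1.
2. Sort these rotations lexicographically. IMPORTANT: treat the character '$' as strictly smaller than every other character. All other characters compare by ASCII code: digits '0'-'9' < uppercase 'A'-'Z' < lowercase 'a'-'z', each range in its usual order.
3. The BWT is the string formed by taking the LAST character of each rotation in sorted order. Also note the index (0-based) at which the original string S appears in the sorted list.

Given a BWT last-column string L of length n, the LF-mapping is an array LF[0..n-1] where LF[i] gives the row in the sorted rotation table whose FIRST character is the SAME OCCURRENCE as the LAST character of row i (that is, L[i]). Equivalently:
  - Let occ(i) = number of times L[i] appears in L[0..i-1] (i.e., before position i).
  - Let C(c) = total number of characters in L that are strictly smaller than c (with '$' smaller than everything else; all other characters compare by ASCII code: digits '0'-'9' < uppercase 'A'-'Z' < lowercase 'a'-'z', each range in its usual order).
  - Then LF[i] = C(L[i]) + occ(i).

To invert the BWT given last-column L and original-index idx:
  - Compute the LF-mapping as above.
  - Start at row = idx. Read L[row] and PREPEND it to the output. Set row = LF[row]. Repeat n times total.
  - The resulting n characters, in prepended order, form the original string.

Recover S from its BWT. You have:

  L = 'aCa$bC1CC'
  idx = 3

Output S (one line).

Answer: CCbCaC1a$

Derivation:
LF mapping: 6 2 7 0 8 3 1 4 5
Walk LF starting at row 3, prepending L[row]:
  step 1: row=3, L[3]='$', prepend. Next row=LF[3]=0
  step 2: row=0, L[0]='a', prepend. Next row=LF[0]=6
  step 3: row=6, L[6]='1', prepend. Next row=LF[6]=1
  step 4: row=1, L[1]='C', prepend. Next row=LF[1]=2
  step 5: row=2, L[2]='a', prepend. Next row=LF[2]=7
  step 6: row=7, L[7]='C', prepend. Next row=LF[7]=4
  step 7: row=4, L[4]='b', prepend. Next row=LF[4]=8
  step 8: row=8, L[8]='C', prepend. Next row=LF[8]=5
  step 9: row=5, L[5]='C', prepend. Next row=LF[5]=3
Reversed output: CCbCaC1a$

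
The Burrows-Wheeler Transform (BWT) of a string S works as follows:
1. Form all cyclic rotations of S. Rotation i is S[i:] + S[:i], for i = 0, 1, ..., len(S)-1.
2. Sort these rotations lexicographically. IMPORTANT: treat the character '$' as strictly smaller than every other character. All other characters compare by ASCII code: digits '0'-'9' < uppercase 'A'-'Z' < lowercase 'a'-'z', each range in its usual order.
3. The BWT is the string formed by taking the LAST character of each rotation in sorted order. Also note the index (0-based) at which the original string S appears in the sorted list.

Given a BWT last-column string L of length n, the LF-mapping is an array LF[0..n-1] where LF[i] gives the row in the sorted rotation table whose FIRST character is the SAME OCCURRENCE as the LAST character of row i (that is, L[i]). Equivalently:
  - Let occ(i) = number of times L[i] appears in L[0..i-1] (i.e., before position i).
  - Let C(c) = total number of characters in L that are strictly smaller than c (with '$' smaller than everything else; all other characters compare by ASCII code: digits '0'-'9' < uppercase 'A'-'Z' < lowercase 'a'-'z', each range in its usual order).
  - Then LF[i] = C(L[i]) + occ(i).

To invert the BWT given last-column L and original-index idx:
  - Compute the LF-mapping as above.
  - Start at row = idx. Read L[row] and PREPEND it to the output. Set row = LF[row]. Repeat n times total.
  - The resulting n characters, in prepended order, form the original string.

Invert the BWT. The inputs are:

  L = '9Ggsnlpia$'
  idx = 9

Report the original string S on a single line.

LF mapping: 1 2 4 9 7 6 8 5 3 0
Walk LF starting at row 9, prepending L[row]:
  step 1: row=9, L[9]='$', prepend. Next row=LF[9]=0
  step 2: row=0, L[0]='9', prepend. Next row=LF[0]=1
  step 3: row=1, L[1]='G', prepend. Next row=LF[1]=2
  step 4: row=2, L[2]='g', prepend. Next row=LF[2]=4
  step 5: row=4, L[4]='n', prepend. Next row=LF[4]=7
  step 6: row=7, L[7]='i', prepend. Next row=LF[7]=5
  step 7: row=5, L[5]='l', prepend. Next row=LF[5]=6
  step 8: row=6, L[6]='p', prepend. Next row=LF[6]=8
  step 9: row=8, L[8]='a', prepend. Next row=LF[8]=3
  step 10: row=3, L[3]='s', prepend. Next row=LF[3]=9
Reversed output: saplingG9$

Answer: saplingG9$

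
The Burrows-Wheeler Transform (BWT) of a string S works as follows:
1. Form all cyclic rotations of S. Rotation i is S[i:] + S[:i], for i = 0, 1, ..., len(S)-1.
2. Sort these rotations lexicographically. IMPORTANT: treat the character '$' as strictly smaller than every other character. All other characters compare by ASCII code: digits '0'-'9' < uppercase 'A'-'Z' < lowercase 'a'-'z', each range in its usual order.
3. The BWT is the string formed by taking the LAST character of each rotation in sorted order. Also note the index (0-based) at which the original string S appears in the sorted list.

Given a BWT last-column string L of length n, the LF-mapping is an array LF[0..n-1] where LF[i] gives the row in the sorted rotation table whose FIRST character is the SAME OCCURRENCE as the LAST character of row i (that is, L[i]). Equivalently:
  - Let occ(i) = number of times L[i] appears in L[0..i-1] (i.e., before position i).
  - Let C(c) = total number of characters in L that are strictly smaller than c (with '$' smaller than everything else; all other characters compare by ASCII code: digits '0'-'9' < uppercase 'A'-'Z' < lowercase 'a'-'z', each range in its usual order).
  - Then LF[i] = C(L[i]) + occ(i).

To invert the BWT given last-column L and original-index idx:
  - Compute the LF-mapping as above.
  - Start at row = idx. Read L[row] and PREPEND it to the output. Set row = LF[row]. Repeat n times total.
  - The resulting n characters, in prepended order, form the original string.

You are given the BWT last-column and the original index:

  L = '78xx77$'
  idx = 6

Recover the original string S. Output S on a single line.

LF mapping: 1 4 5 6 2 3 0
Walk LF starting at row 6, prepending L[row]:
  step 1: row=6, L[6]='$', prepend. Next row=LF[6]=0
  step 2: row=0, L[0]='7', prepend. Next row=LF[0]=1
  step 3: row=1, L[1]='8', prepend. Next row=LF[1]=4
  step 4: row=4, L[4]='7', prepend. Next row=LF[4]=2
  step 5: row=2, L[2]='x', prepend. Next row=LF[2]=5
  step 6: row=5, L[5]='7', prepend. Next row=LF[5]=3
  step 7: row=3, L[3]='x', prepend. Next row=LF[3]=6
Reversed output: x7x787$

Answer: x7x787$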